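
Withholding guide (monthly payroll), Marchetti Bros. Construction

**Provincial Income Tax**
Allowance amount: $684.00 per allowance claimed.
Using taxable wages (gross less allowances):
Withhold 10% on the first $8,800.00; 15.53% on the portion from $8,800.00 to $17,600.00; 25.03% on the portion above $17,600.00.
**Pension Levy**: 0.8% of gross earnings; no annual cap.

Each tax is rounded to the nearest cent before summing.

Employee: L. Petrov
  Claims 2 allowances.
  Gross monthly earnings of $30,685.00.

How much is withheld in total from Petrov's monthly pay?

Provincial Income Tax: taxable = $30,685.00 − 2×$684.00 = $29,317.00
  $2,246.64 + 25.03% × ($29,317.00 − $17,600.00) = $2,246.64 + 25.03% × $11,717.00 = $5,179.41
Pension Levy: 0.8% × $30,685.00 = $245.48
Total: $5,179.41 + $245.48 = $5,424.89

$5,424.89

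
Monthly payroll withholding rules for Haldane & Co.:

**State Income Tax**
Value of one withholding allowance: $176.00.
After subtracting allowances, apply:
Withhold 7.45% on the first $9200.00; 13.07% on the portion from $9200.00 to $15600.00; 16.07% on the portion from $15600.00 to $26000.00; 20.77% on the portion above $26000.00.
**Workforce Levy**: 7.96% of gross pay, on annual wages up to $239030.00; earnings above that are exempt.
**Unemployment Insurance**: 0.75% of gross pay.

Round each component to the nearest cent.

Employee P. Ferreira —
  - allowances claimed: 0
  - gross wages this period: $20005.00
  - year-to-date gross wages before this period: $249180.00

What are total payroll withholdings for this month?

State Income Tax: taxable = $20005.00
  $1521.88 + 16.07% × ($20005.00 − $15600.00) = $1521.88 + 16.07% × $4405.00 = $2229.76
Workforce Levy: YTD $249180.00 ≥ cap $239030.00 → $0.00
Unemployment Insurance: 0.75% × $20005.00 = $150.04
Total: $2229.76 + $0.00 + $150.04 = $2379.80

$2379.80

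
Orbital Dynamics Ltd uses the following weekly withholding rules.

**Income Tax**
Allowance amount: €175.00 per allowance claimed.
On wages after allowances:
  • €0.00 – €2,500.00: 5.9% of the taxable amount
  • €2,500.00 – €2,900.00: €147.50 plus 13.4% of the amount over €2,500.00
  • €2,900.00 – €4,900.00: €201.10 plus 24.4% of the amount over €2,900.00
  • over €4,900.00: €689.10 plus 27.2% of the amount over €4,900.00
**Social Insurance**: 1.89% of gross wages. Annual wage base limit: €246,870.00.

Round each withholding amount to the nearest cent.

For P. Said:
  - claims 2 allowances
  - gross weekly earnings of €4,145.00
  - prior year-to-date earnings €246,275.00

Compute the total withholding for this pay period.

Income Tax: taxable = €4,145.00 − 2×€175.00 = €3,795.00
  €201.10 + 24.4% × (€3,795.00 − €2,900.00) = €201.10 + 24.4% × €895.00 = €419.48
Social Insurance: cap €246,870.00 − YTD €246,275.00 = €595.00 subject; 1.89% × €595.00 = €11.25
Total: €419.48 + €11.25 = €430.73

€430.73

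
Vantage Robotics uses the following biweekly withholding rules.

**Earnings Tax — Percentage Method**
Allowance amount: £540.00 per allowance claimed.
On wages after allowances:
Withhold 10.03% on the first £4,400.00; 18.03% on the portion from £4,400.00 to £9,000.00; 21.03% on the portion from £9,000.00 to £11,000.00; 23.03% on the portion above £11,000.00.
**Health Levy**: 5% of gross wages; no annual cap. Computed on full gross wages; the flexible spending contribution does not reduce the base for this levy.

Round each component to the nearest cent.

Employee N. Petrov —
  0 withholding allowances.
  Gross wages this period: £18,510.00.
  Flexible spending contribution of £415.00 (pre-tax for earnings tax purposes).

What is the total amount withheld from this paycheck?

Earnings Tax: taxable = £18,510.00 − £415.00 = £18,095.00
  £1,691.30 + 23.03% × (£18,095.00 − £11,000.00) = £1,691.30 + 23.03% × £7,095.00 = £3,325.28
Health Levy: 5% × £18,510.00 = £925.50
Total: £3,325.28 + £925.50 = £4,250.78

£4,250.78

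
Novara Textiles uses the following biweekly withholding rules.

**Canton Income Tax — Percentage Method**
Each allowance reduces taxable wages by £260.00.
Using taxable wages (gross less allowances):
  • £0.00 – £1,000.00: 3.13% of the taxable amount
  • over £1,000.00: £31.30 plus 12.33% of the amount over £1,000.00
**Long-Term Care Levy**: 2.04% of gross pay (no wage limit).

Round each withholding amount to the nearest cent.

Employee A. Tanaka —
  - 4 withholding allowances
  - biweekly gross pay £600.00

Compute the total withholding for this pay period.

Canton Income Tax: taxable = £600.00 − 4×£260.00 = £-440.00
  Taxable ≤ 0 → £0.00
Long-Term Care Levy: 2.04% × £600.00 = £12.24
Total: £0.00 + £12.24 = £12.24

£12.24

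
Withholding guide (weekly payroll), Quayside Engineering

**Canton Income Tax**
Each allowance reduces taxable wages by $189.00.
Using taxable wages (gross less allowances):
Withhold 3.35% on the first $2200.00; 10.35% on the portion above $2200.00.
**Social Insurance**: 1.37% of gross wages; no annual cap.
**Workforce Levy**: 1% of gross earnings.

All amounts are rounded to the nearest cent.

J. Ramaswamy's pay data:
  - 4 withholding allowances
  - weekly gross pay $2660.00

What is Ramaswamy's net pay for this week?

Canton Income Tax: taxable = $2660.00 − 4×$189.00 = $1904.00
  3.35% × $1904.00 = $63.78
Social Insurance: 1.37% × $2660.00 = $36.44
Workforce Levy: 1% × $2660.00 = $26.60
Total withheld: $63.78 + $36.44 + $26.60 = $126.82
Net pay: $2660.00 − $126.82 = $2533.18

$2533.18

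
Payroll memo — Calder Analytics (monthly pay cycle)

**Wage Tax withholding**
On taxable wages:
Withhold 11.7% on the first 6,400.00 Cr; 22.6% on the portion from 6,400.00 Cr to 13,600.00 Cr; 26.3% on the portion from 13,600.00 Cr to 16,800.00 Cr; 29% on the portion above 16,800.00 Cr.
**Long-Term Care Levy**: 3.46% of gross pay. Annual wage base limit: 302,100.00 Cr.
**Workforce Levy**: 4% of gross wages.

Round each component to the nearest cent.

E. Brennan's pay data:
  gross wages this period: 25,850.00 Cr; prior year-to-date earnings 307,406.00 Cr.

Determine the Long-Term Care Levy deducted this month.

0.00 Cr

Long-Term Care Levy: YTD 307,406.00 Cr ≥ cap 302,100.00 Cr → 0.00 Cr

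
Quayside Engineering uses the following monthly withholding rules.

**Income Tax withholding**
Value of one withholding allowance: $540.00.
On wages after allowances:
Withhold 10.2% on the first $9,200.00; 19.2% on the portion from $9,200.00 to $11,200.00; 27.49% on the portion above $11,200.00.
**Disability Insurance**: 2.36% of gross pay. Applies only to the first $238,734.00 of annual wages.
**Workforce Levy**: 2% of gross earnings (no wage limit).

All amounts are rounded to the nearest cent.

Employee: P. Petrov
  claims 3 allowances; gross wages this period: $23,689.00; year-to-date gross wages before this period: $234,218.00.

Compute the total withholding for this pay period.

$4,890.65

Income Tax: taxable = $23,689.00 − 3×$540.00 = $22,069.00
  $1,322.40 + 27.49% × ($22,069.00 − $11,200.00) = $1,322.40 + 27.49% × $10,869.00 = $4,310.29
Disability Insurance: cap $238,734.00 − YTD $234,218.00 = $4,516.00 subject; 2.36% × $4,516.00 = $106.58
Workforce Levy: 2% × $23,689.00 = $473.78
Total: $4,310.29 + $106.58 + $473.78 = $4,890.65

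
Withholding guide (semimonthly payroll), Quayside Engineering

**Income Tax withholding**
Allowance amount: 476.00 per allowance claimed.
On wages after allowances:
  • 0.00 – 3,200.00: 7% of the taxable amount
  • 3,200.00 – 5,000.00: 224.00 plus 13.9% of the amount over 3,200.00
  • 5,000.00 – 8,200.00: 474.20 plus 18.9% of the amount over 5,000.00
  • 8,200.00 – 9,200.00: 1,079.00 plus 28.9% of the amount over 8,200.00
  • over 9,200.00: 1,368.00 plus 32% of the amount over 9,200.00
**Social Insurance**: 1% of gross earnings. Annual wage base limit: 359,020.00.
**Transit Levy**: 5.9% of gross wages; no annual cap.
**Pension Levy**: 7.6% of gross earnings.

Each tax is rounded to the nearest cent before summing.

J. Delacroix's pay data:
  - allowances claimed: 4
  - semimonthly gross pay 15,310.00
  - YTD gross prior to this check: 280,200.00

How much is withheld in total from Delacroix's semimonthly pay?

Income Tax: taxable = 15,310.00 − 4×476.00 = 13,406.00
  1,368.00 + 32% × (13,406.00 − 9,200.00) = 1,368.00 + 32% × 4,206.00 = 2,713.92
Social Insurance: 1% × 15,310.00 = 153.10
Transit Levy: 5.9% × 15,310.00 = 903.29
Pension Levy: 7.6% × 15,310.00 = 1,163.56
Total: 2,713.92 + 153.10 + 903.29 + 1,163.56 = 4,933.87

4,933.87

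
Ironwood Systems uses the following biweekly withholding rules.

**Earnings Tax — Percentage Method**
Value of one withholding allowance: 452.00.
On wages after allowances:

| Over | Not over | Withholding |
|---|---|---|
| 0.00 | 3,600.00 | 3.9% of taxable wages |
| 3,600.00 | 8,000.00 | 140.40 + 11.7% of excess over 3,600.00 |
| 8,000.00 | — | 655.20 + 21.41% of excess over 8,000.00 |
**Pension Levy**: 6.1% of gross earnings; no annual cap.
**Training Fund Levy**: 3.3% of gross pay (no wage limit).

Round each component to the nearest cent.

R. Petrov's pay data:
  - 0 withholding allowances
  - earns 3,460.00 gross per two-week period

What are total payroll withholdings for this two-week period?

Earnings Tax: taxable = 3,460.00
  3.9% × 3,460.00 = 134.94
Pension Levy: 6.1% × 3,460.00 = 211.06
Training Fund Levy: 3.3% × 3,460.00 = 114.18
Total: 134.94 + 211.06 + 114.18 = 460.18

460.18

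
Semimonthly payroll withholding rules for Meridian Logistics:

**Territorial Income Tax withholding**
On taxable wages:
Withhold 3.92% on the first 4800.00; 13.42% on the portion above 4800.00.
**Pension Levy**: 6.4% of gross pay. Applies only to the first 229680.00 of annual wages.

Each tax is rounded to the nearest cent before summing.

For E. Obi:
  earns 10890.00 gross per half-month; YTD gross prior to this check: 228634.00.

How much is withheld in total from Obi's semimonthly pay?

1072.38

Territorial Income Tax: taxable = 10890.00
  188.16 + 13.42% × (10890.00 − 4800.00) = 188.16 + 13.42% × 6090.00 = 1005.44
Pension Levy: cap 229680.00 − YTD 228634.00 = 1046.00 subject; 6.4% × 1046.00 = 66.94
Total: 1005.44 + 66.94 = 1072.38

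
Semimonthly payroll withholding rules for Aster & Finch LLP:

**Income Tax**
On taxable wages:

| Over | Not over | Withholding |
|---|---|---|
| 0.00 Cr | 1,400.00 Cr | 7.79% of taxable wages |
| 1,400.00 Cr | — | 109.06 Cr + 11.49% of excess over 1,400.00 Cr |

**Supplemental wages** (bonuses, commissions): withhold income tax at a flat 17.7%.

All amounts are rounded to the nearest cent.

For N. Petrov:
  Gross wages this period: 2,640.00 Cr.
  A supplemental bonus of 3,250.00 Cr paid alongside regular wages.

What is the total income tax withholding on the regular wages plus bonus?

Income Tax: taxable = 2,640.00 Cr
  109.06 Cr + 11.49% × (2,640.00 Cr − 1,400.00 Cr) = 109.06 Cr + 11.49% × 1,240.00 Cr = 251.54 Cr
Supplemental (17.7% flat on bonus): 17.7% × 3,250.00 Cr = 575.25 Cr
Total income tax: 251.54 Cr + 575.25 Cr = 826.79 Cr

826.79 Cr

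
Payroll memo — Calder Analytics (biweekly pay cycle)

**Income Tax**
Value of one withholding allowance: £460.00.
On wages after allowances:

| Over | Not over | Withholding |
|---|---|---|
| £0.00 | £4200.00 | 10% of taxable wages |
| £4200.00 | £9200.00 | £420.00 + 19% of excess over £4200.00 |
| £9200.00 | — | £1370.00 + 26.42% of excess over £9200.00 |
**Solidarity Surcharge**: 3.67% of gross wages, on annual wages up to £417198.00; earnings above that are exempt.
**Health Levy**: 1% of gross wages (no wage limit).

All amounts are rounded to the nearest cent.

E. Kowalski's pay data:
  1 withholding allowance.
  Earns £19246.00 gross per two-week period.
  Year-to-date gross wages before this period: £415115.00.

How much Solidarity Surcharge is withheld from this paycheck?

Solidarity Surcharge: cap £417198.00 − YTD £415115.00 = £2083.00 subject; 3.67% × £2083.00 = £76.45

£76.45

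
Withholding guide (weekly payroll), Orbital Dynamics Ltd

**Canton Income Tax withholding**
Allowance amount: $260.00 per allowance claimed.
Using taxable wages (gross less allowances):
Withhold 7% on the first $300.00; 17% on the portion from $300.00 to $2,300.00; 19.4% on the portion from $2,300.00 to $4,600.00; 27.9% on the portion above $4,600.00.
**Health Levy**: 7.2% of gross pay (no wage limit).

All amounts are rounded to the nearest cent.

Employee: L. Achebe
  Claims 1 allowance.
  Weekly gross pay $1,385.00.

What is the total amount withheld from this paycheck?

$260.97

Canton Income Tax: taxable = $1,385.00 − 1×$260.00 = $1,125.00
  $21.00 + 17% × ($1,125.00 − $300.00) = $21.00 + 17% × $825.00 = $161.25
Health Levy: 7.2% × $1,385.00 = $99.72
Total: $161.25 + $99.72 = $260.97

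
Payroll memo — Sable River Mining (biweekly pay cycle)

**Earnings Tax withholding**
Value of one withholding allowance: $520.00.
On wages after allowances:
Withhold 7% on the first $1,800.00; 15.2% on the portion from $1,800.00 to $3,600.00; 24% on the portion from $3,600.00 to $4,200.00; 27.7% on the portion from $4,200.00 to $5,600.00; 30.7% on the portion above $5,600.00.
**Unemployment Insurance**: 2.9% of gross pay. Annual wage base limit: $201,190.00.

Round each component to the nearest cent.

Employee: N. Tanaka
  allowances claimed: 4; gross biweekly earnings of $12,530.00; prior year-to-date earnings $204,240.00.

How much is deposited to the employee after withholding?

Earnings Tax: taxable = $12,530.00 − 4×$520.00 = $10,450.00
  $931.40 + 30.7% × ($10,450.00 − $5,600.00) = $931.40 + 30.7% × $4,850.00 = $2,420.35
Unemployment Insurance: YTD $204,240.00 ≥ cap $201,190.00 → $0.00
Total withheld: $2,420.35 + $0.00 = $2,420.35
Net pay: $12,530.00 − $2,420.35 = $10,109.65

$10,109.65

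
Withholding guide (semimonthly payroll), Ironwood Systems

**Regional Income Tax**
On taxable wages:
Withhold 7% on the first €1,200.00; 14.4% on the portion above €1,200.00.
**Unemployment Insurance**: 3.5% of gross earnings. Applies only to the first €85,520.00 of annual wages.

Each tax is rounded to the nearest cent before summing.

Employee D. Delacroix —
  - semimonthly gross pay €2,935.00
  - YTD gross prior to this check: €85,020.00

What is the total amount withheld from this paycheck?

Regional Income Tax: taxable = €2,935.00
  €84.00 + 14.4% × (€2,935.00 − €1,200.00) = €84.00 + 14.4% × €1,735.00 = €333.84
Unemployment Insurance: cap €85,520.00 − YTD €85,020.00 = €500.00 subject; 3.5% × €500.00 = €17.50
Total: €333.84 + €17.50 = €351.34

€351.34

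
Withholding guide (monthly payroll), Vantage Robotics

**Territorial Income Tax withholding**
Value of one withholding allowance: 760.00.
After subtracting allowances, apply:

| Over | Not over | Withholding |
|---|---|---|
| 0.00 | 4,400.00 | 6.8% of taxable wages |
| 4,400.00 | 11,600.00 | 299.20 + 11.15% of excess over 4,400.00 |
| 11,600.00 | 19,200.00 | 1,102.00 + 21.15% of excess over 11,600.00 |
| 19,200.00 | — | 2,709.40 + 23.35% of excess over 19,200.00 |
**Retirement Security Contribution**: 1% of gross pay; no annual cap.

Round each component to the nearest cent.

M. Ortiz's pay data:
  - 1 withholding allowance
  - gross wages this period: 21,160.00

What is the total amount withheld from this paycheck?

3,201.20

Territorial Income Tax: taxable = 21,160.00 − 1×760.00 = 20,400.00
  2,709.40 + 23.35% × (20,400.00 − 19,200.00) = 2,709.40 + 23.35% × 1,200.00 = 2,989.60
Retirement Security Contribution: 1% × 21,160.00 = 211.60
Total: 2,989.60 + 211.60 = 3,201.20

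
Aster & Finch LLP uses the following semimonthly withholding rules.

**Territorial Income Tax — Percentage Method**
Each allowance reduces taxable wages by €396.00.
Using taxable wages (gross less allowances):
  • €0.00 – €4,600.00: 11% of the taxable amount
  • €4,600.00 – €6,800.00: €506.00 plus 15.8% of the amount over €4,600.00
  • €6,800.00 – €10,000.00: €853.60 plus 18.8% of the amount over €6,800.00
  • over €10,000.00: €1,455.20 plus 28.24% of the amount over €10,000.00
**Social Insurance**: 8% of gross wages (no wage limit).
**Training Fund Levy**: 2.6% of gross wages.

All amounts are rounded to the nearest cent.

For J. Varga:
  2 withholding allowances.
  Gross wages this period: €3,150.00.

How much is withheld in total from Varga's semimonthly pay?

€593.28

Territorial Income Tax: taxable = €3,150.00 − 2×€396.00 = €2,358.00
  11% × €2,358.00 = €259.38
Social Insurance: 8% × €3,150.00 = €252.00
Training Fund Levy: 2.6% × €3,150.00 = €81.90
Total: €259.38 + €252.00 + €81.90 = €593.28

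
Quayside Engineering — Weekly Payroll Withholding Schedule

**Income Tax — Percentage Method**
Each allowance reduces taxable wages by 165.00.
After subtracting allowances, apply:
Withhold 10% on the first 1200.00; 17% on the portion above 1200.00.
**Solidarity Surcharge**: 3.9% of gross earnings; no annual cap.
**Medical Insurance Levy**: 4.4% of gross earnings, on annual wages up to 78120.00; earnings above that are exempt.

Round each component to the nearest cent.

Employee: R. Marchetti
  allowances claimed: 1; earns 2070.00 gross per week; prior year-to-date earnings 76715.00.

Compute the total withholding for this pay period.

382.40

Income Tax: taxable = 2070.00 − 1×165.00 = 1905.00
  120.00 + 17% × (1905.00 − 1200.00) = 120.00 + 17% × 705.00 = 239.85
Solidarity Surcharge: 3.9% × 2070.00 = 80.73
Medical Insurance Levy: cap 78120.00 − YTD 76715.00 = 1405.00 subject; 4.4% × 1405.00 = 61.82
Total: 239.85 + 80.73 + 61.82 = 382.40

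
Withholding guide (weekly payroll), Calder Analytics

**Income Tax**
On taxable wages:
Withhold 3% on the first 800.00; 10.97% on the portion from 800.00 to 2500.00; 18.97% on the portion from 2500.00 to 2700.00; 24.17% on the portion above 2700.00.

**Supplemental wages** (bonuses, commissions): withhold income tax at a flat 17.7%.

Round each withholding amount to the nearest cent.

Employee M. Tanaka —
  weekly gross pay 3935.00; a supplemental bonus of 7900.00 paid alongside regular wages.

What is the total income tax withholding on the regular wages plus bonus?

Income Tax: taxable = 3935.00
  248.43 + 24.17% × (3935.00 − 2700.00) = 248.43 + 24.17% × 1235.00 = 546.93
Supplemental (17.7% flat on bonus): 17.7% × 7900.00 = 1398.30
Total income tax: 546.93 + 1398.30 = 1945.23

1945.23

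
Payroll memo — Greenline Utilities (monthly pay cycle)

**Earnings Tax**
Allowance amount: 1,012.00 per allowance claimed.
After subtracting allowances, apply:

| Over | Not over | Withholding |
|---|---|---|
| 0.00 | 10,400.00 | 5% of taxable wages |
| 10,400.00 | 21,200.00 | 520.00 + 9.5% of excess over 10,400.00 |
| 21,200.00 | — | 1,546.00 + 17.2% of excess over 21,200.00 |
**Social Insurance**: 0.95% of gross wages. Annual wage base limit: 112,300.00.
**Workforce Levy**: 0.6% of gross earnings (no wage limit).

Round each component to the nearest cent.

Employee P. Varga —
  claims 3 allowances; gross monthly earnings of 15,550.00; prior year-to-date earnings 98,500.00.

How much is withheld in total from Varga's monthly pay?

Earnings Tax: taxable = 15,550.00 − 3×1,012.00 = 12,514.00
  520.00 + 9.5% × (12,514.00 − 10,400.00) = 520.00 + 9.5% × 2,114.00 = 720.83
Social Insurance: cap 112,300.00 − YTD 98,500.00 = 13,800.00 subject; 0.95% × 13,800.00 = 131.10
Workforce Levy: 0.6% × 15,550.00 = 93.30
Total: 720.83 + 131.10 + 93.30 = 945.23

945.23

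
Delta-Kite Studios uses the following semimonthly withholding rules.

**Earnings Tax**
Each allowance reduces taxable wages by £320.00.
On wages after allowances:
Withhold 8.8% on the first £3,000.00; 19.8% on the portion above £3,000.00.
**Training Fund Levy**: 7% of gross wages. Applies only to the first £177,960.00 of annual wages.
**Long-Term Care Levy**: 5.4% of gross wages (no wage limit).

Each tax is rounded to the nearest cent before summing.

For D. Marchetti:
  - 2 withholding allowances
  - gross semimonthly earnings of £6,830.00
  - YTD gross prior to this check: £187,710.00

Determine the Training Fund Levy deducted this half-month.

Training Fund Levy: YTD £187,710.00 ≥ cap £177,960.00 → £0.00

£0.00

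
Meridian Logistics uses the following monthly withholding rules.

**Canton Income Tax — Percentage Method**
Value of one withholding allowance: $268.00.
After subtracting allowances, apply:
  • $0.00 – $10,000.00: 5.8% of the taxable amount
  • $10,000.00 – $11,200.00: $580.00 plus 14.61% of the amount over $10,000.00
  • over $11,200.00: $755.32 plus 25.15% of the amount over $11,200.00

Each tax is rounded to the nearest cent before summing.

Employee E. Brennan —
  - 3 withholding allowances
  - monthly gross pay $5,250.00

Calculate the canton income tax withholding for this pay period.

$257.87

Canton Income Tax: taxable = $5,250.00 − 3×$268.00 = $4,446.00
  5.8% × $4,446.00 = $257.87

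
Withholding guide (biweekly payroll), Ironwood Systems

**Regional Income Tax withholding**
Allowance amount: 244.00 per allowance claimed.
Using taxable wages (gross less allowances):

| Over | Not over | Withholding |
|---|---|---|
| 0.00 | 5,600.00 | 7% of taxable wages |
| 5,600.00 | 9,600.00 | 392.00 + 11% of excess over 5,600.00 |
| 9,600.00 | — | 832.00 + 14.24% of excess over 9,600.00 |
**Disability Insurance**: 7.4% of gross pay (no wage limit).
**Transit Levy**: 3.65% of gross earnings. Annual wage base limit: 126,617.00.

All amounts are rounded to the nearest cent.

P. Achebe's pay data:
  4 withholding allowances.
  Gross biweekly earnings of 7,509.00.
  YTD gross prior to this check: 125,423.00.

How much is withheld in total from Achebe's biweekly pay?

1,093.88

Regional Income Tax: taxable = 7,509.00 − 4×244.00 = 6,533.00
  392.00 + 11% × (6,533.00 − 5,600.00) = 392.00 + 11% × 933.00 = 494.63
Disability Insurance: 7.4% × 7,509.00 = 555.67
Transit Levy: cap 126,617.00 − YTD 125,423.00 = 1,194.00 subject; 3.65% × 1,194.00 = 43.58
Total: 494.63 + 555.67 + 43.58 = 1,093.88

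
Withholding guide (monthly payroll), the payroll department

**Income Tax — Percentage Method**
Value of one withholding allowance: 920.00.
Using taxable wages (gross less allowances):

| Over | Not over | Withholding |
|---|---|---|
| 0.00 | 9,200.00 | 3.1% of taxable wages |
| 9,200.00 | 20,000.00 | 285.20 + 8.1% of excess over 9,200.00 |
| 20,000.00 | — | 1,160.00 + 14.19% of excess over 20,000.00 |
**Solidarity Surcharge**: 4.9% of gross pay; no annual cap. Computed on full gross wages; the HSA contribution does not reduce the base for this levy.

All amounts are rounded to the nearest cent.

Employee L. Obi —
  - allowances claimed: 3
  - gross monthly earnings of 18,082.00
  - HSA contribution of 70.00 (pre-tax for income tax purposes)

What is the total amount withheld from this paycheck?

Income Tax: taxable = 18,082.00 − 70.00 − 3×920.00 = 15,252.00
  285.20 + 8.1% × (15,252.00 − 9,200.00) = 285.20 + 8.1% × 6,052.00 = 775.41
Solidarity Surcharge: 4.9% × 18,082.00 = 886.02
Total: 775.41 + 886.02 = 1,661.43

1,661.43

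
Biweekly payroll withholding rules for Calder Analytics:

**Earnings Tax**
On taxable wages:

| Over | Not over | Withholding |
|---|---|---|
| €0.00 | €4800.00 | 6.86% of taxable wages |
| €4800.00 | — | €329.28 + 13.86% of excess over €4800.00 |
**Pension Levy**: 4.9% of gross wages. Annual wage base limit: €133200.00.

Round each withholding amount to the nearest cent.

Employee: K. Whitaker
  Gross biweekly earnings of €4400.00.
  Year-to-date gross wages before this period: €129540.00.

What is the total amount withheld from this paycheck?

Earnings Tax: taxable = €4400.00
  6.86% × €4400.00 = €301.84
Pension Levy: cap €133200.00 − YTD €129540.00 = €3660.00 subject; 4.9% × €3660.00 = €179.34
Total: €301.84 + €179.34 = €481.18

€481.18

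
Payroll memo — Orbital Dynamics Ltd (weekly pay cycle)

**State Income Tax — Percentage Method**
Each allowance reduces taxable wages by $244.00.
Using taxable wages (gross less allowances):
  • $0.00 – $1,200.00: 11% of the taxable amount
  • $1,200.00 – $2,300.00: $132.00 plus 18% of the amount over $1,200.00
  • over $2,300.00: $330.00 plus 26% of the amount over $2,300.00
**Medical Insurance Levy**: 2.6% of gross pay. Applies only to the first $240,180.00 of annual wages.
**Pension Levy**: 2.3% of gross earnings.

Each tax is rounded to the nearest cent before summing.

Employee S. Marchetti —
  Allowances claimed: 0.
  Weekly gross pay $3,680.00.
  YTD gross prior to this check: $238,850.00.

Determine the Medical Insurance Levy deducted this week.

Medical Insurance Levy: cap $240,180.00 − YTD $238,850.00 = $1,330.00 subject; 2.6% × $1,330.00 = $34.58

$34.58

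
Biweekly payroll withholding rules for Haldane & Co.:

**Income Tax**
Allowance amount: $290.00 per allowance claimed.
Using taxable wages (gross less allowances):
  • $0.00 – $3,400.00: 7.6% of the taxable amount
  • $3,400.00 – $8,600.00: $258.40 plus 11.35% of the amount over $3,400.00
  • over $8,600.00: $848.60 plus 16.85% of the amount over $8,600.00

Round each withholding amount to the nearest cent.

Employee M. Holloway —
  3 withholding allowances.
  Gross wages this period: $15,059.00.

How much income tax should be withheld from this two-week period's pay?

$1,790.35

Income Tax: taxable = $15,059.00 − 3×$290.00 = $14,189.00
  $848.60 + 16.85% × ($14,189.00 − $8,600.00) = $848.60 + 16.85% × $5,589.00 = $1,790.35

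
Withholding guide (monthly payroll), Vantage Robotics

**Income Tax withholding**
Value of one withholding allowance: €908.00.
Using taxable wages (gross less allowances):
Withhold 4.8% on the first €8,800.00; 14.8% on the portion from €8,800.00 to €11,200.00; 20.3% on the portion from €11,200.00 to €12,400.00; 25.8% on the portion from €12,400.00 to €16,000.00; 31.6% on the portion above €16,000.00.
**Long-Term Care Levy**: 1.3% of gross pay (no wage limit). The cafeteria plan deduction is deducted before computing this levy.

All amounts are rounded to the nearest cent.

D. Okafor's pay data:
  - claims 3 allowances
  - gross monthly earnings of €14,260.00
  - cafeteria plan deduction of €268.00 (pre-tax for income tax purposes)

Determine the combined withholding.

€973.30

Income Tax: taxable = €14,260.00 − €268.00 − 3×€908.00 = €11,268.00
  €777.60 + 20.3% × (€11,268.00 − €11,200.00) = €777.60 + 20.3% × €68.00 = €791.40
Long-Term Care Levy: 1.3% × €13,992.00 = €181.90
Total: €791.40 + €181.90 = €973.30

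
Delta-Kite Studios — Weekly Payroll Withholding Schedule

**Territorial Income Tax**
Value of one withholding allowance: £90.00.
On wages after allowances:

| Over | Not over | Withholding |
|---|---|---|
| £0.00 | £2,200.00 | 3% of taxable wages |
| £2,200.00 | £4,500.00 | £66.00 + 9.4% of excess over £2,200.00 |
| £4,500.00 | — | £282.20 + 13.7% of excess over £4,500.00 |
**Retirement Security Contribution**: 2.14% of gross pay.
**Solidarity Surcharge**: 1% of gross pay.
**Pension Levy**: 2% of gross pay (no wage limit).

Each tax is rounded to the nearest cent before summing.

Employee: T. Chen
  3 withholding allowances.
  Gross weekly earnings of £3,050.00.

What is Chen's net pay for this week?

£2,772.71

Territorial Income Tax: taxable = £3,050.00 − 3×£90.00 = £2,780.00
  £66.00 + 9.4% × (£2,780.00 − £2,200.00) = £66.00 + 9.4% × £580.00 = £120.52
Retirement Security Contribution: 2.14% × £3,050.00 = £65.27
Solidarity Surcharge: 1% × £3,050.00 = £30.50
Pension Levy: 2% × £3,050.00 = £61.00
Total withheld: £120.52 + £65.27 + £30.50 + £61.00 = £277.29
Net pay: £3,050.00 − £277.29 = £2,772.71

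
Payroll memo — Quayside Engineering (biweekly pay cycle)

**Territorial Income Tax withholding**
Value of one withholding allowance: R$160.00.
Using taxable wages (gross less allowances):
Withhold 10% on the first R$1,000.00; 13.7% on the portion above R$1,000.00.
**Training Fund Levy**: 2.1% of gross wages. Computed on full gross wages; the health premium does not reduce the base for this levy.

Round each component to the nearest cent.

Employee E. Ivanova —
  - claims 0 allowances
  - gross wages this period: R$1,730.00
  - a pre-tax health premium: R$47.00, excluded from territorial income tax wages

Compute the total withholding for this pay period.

R$229.90

Territorial Income Tax: taxable = R$1,730.00 − R$47.00 = R$1,683.00
  R$100.00 + 13.7% × (R$1,683.00 − R$1,000.00) = R$100.00 + 13.7% × R$683.00 = R$193.57
Training Fund Levy: 2.1% × R$1,730.00 = R$36.33
Total: R$193.57 + R$36.33 = R$229.90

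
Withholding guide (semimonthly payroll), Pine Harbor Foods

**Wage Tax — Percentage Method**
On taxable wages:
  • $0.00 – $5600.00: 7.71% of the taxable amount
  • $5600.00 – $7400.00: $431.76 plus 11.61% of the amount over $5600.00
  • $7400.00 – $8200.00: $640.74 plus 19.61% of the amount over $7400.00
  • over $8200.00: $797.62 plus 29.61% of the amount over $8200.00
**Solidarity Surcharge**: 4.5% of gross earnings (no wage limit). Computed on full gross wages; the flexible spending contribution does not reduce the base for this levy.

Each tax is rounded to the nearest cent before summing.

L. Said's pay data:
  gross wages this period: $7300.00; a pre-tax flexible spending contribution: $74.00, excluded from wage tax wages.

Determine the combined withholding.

Wage Tax: taxable = $7300.00 − $74.00 = $7226.00
  $431.76 + 11.61% × ($7226.00 − $5600.00) = $431.76 + 11.61% × $1626.00 = $620.54
Solidarity Surcharge: 4.5% × $7300.00 = $328.50
Total: $620.54 + $328.50 = $949.04

$949.04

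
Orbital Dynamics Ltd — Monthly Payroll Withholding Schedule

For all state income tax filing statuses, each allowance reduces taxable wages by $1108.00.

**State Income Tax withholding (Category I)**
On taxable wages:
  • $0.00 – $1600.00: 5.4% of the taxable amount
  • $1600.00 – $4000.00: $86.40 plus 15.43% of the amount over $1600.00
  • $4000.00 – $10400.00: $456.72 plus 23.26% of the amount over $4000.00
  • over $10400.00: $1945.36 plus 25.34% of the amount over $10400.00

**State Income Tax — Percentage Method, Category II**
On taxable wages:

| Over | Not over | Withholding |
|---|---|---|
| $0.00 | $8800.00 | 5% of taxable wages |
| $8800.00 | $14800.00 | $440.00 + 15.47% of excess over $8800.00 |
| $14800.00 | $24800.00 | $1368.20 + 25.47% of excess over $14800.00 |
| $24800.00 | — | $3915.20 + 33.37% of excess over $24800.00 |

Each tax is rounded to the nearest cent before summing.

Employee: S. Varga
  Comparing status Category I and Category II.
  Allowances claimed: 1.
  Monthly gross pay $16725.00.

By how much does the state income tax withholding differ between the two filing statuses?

State Income Tax (Category I): taxable = $16725.00 − 1×$1108.00 = $15617.00
  $1945.36 + 25.34% × ($15617.00 − $10400.00) = $1945.36 + 25.34% × $5217.00 = $3267.35
State Income Tax (Category II): taxable = $16725.00 − 1×$1108.00 = $15617.00
  $1368.20 + 25.47% × ($15617.00 − $14800.00) = $1368.20 + 25.47% × $817.00 = $1576.29
Difference: |$3267.35 − $1576.29| = $1691.06 (higher under Category I)

$1691.06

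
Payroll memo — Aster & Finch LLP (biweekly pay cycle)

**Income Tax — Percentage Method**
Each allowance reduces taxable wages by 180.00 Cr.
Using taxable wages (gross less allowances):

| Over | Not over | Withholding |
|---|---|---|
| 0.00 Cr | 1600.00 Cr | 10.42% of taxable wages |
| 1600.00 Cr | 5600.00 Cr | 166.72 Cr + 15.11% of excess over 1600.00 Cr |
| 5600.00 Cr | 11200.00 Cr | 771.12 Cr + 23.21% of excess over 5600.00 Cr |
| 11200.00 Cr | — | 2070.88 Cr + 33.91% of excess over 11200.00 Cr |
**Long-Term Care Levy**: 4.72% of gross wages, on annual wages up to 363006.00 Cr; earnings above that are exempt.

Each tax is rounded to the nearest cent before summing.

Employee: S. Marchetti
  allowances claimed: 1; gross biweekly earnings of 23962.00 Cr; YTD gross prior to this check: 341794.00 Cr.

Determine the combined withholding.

Income Tax: taxable = 23962.00 Cr − 1×180.00 Cr = 23782.00 Cr
  2070.88 Cr + 33.91% × (23782.00 Cr − 11200.00 Cr) = 2070.88 Cr + 33.91% × 12582.00 Cr = 6337.44 Cr
Long-Term Care Levy: cap 363006.00 Cr − YTD 341794.00 Cr = 21212.00 Cr subject; 4.72% × 21212.00 Cr = 1001.21 Cr
Total: 6337.44 Cr + 1001.21 Cr = 7338.65 Cr

7338.65 Cr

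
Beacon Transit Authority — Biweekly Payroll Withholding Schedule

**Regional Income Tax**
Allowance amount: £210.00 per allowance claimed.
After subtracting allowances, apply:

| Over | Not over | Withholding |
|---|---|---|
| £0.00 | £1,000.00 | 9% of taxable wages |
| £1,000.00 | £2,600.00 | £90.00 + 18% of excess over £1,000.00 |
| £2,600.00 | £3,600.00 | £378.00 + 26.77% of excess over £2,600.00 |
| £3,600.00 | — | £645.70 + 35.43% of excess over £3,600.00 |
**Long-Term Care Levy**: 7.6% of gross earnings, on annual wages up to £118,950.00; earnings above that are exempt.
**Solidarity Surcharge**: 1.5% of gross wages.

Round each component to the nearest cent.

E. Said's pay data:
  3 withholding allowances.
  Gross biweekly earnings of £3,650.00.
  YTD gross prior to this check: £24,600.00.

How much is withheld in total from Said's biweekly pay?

Regional Income Tax: taxable = £3,650.00 − 3×£210.00 = £3,020.00
  £378.00 + 26.77% × (£3,020.00 − £2,600.00) = £378.00 + 26.77% × £420.00 = £490.43
Long-Term Care Levy: 7.6% × £3,650.00 = £277.40
Solidarity Surcharge: 1.5% × £3,650.00 = £54.75
Total: £490.43 + £277.40 + £54.75 = £822.58

£822.58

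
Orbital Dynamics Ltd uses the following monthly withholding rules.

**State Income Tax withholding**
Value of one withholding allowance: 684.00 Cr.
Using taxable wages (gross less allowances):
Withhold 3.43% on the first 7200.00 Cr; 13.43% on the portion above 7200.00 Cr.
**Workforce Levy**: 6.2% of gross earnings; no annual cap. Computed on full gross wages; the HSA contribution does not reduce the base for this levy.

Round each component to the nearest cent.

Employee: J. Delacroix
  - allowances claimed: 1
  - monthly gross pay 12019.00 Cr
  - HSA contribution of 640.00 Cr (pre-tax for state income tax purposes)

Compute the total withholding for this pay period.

1461.52 Cr

State Income Tax: taxable = 12019.00 Cr − 640.00 Cr − 1×684.00 Cr = 10695.00 Cr
  246.96 Cr + 13.43% × (10695.00 Cr − 7200.00 Cr) = 246.96 Cr + 13.43% × 3495.00 Cr = 716.34 Cr
Workforce Levy: 6.2% × 12019.00 Cr = 745.18 Cr
Total: 716.34 Cr + 745.18 Cr = 1461.52 Cr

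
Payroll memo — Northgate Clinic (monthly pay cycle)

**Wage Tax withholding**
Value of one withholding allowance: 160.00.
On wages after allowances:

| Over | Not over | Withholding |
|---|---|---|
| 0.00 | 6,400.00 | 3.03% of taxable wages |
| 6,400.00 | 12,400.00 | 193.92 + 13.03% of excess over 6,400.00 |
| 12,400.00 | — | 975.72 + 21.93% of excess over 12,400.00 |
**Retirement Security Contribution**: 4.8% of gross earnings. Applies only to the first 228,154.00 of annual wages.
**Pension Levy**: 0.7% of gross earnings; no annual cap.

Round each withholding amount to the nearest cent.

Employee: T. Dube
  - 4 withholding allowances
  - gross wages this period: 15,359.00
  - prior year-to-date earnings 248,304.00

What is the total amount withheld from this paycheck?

1,591.79

Wage Tax: taxable = 15,359.00 − 4×160.00 = 14,719.00
  975.72 + 21.93% × (14,719.00 − 12,400.00) = 975.72 + 21.93% × 2,319.00 = 1,484.28
Retirement Security Contribution: YTD 248,304.00 ≥ cap 228,154.00 → 0.00
Pension Levy: 0.7% × 15,359.00 = 107.51
Total: 1,484.28 + 0.00 + 107.51 = 1,591.79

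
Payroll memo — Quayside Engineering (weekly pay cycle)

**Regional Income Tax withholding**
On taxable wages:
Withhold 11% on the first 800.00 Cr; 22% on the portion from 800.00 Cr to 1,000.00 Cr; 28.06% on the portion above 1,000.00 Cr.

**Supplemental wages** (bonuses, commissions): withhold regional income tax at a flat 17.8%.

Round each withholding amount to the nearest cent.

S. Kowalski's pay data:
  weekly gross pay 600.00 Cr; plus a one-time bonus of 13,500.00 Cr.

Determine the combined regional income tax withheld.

Regional Income Tax: taxable = 600.00 Cr
  11% × 600.00 Cr = 66.00 Cr
Supplemental (17.8% flat on bonus): 17.8% × 13,500.00 Cr = 2,403.00 Cr
Total regional income tax: 66.00 Cr + 2,403.00 Cr = 2,469.00 Cr

2,469.00 Cr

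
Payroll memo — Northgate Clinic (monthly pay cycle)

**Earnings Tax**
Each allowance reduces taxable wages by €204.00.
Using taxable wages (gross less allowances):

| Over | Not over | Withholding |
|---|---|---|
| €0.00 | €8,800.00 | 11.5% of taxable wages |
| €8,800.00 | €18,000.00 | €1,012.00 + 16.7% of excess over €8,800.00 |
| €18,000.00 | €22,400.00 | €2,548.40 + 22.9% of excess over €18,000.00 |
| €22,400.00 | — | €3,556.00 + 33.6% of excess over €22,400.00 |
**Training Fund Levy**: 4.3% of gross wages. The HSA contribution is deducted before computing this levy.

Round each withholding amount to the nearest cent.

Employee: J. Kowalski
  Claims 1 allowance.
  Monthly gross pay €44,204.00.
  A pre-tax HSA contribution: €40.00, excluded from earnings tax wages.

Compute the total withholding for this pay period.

Earnings Tax: taxable = €44,204.00 − €40.00 − 1×€204.00 = €43,960.00
  €3,556.00 + 33.6% × (€43,960.00 − €22,400.00) = €3,556.00 + 33.6% × €21,560.00 = €10,800.16
Training Fund Levy: 4.3% × €44,164.00 = €1,899.05
Total: €10,800.16 + €1,899.05 = €12,699.21

€12,699.21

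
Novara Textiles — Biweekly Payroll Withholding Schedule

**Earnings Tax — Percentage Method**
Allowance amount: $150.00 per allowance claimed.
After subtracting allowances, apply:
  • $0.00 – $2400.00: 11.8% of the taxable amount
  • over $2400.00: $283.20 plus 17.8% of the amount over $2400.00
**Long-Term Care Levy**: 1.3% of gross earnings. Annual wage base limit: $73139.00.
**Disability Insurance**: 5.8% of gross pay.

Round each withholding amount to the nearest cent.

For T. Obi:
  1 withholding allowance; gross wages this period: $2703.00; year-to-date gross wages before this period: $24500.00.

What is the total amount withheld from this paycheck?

$502.34

Earnings Tax: taxable = $2703.00 − 1×$150.00 = $2553.00
  $283.20 + 17.8% × ($2553.00 − $2400.00) = $283.20 + 17.8% × $153.00 = $310.43
Long-Term Care Levy: 1.3% × $2703.00 = $35.14
Disability Insurance: 5.8% × $2703.00 = $156.77
Total: $310.43 + $35.14 + $156.77 = $502.34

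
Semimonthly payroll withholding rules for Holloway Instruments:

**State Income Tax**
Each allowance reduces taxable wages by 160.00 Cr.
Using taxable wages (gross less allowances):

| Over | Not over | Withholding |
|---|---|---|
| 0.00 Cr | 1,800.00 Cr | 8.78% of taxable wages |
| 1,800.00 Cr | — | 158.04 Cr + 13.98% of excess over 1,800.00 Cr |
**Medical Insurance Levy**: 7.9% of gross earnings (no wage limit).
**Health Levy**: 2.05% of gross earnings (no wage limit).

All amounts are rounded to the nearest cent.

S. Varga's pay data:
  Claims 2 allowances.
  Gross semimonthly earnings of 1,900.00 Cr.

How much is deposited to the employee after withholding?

1,572.23 Cr

State Income Tax: taxable = 1,900.00 Cr − 2×160.00 Cr = 1,580.00 Cr
  8.78% × 1,580.00 Cr = 138.72 Cr
Medical Insurance Levy: 7.9% × 1,900.00 Cr = 150.10 Cr
Health Levy: 2.05% × 1,900.00 Cr = 38.95 Cr
Total withheld: 138.72 Cr + 150.10 Cr + 38.95 Cr = 327.77 Cr
Net pay: 1,900.00 Cr − 327.77 Cr = 1,572.23 Cr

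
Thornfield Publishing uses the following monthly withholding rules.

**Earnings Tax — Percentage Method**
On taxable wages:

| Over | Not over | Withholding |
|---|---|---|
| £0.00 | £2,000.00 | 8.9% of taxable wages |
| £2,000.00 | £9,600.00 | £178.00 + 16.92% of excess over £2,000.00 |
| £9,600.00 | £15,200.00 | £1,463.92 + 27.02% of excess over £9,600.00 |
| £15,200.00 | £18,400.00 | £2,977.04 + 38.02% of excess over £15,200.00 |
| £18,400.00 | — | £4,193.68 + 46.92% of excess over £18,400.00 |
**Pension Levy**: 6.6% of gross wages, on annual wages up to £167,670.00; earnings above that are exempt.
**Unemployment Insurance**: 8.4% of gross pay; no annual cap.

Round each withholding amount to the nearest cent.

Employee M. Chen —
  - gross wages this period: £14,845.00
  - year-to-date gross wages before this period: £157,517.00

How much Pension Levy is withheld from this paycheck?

Pension Levy: cap £167,670.00 − YTD £157,517.00 = £10,153.00 subject; 6.6% × £10,153.00 = £670.10

£670.10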